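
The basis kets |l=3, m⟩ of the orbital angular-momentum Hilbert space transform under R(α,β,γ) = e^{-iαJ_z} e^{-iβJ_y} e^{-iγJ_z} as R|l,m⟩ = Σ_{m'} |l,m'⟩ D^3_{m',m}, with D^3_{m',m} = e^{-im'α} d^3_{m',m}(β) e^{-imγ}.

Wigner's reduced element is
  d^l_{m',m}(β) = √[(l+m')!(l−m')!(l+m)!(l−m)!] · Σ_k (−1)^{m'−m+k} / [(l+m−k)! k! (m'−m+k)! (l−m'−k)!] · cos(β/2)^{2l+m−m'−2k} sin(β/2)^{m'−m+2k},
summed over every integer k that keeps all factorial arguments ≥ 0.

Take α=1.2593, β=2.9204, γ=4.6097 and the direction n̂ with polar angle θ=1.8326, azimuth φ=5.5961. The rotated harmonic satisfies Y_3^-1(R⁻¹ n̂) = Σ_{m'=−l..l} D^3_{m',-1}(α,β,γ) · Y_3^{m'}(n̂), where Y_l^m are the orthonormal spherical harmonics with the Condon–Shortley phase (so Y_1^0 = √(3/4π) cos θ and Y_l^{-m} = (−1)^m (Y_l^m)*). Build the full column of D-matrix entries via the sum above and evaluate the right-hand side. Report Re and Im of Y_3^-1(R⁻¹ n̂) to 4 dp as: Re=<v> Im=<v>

Re=-0.2335 Im=0.1348

Need the full column D^3_{m',-1} for m'=−3..3 at α=1.2593, β=2.9204, γ=4.6097.
cos(β/2)=0.110371, sin(β/2)=0.993890
d^3_{-3,-1}: single k=2 term ⇒ +0.000568;  D = -0.000289+0.000489i
d^3_{-2,-1}: k∈[1..2] ⇒ +0.000051 -0.008349 = -0.008297;  D = -0.005506-0.006207i
d^3_{-1,-1}: k∈[0..2] ⇒ +0.000002 -0.001173 +0.071321 = +0.070150;  D = +0.064218-0.028231i
d^3_{0,-1}: k∈[0..2] ⇒ -0.000056 +0.013718 -0.370799 = -0.357137;  D = +0.036610+0.355256i
d^3_{1,-1}: k∈[0..2] ⇒ +0.000880 -0.095094 +0.963898 = +0.869683;  D = -0.850793-0.180280i
d^3_{2,-1}: k∈[0..1] ⇒ -0.008349 +0.338491 = +0.330143;  D = -0.164128+0.286454i
d^3_{3,-1}: single k=0 term ⇒ +0.046037;  D = +0.031008+0.034028i
Y_3^{m'}(θ=1.8326,φ=5.5961) and Σ D·Y over m':
  (-0.0003+0.0005i)·(-0.1771+0.3317i)  (-0.0055-0.0062i)·(-0.0482-0.2420i)  (+0.0642-0.0282i)·(-0.1605-0.1317i)  (+0.0366+0.3553i)·(+0.2574+0.0000i)  (-0.8508-0.1803i)·(+0.1605-0.1317i)  (-0.1641+0.2865i)·(-0.0482+0.2420i)  (+0.0310+0.0340i)·(+0.1771+0.3317i)
Y_3^-1(R⁻¹ n̂) = -0.233456+0.134845i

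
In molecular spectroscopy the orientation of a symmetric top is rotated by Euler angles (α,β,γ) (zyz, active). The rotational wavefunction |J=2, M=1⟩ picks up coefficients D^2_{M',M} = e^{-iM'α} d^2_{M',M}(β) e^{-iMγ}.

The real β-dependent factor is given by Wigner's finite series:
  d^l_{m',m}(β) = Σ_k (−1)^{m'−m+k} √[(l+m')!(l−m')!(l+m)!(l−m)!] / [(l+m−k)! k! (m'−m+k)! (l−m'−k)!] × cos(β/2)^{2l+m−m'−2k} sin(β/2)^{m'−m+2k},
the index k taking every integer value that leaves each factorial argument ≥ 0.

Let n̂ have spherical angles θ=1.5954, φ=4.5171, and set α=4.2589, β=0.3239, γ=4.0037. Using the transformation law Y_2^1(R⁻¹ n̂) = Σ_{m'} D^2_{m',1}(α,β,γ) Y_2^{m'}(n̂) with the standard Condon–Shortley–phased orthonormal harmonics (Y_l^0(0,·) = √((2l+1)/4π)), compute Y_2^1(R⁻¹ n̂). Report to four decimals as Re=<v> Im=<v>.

Need the full column D^2_{m',1} for m'=−2..2 at α=4.2589, β=0.3239, γ=4.0037.
cos(β/2)=0.986915, sin(β/2)=0.161243
d^2_{-2,1}: single k=3 term ⇒ +0.008275;  D = -0.001630-0.008113i
d^2_{-1,1}: k∈[2..3] ⇒ +0.075970 -0.000676 = +0.075294;  D = +0.072855+0.019007i
d^2_{0,1}: k∈[1..2] ⇒ +0.379660 -0.010134 = +0.369526;  D = -0.240502+0.280550i
d^2_{1,1}: k∈[0..1] ⇒ +0.948677 -0.075970 = +0.872707;  D = -0.346763-0.800858i
d^2_{2,1}: single k=0 term ⇒ -0.309991;  D = -0.309679-0.013905i
Y_2^{m'}(θ=1.5954,φ=4.5171) and Σ D·Y over m':
  (-0.0016-0.0081i)·(-0.3570-0.1470i)  (+0.0729+0.0190i)·(+0.0037-0.0186i)  (-0.2405+0.2806i)·(-0.3148+0.0000i)  (-0.3468-0.8009i)·(-0.0037-0.0186i)  (-0.3097-0.0139i)·(-0.3570+0.1470i)
Y_2^1(R⁻¹ n̂) = +0.174668-0.117610i

Re=0.1747 Im=-0.1176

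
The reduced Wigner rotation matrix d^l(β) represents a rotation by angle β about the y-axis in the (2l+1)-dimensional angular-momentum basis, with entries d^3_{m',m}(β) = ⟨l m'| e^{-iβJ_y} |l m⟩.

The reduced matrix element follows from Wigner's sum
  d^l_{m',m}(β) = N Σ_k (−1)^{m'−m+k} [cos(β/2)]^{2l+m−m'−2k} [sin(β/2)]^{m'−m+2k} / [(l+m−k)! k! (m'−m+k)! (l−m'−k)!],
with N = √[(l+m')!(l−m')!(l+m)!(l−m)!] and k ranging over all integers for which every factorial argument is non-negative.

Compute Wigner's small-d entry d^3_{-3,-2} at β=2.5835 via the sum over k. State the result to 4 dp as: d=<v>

d=0.0037

d^3_{-3,-2}(β=2.5835) via Wigner's sum:
With c≡cos(β/2)=0.275439 and s≡sin(β/2)=0.961319, N=[1·720·1·120]^{1/2}=293.938769
Admissible k: 1..1 (factorial args all ≥0)
  k=1: (−1)^0·293.9388/(120)·0.2754^5·0.9613^1 = +0.003733
d^3_{-3,-2}(2.5835) = +0.003733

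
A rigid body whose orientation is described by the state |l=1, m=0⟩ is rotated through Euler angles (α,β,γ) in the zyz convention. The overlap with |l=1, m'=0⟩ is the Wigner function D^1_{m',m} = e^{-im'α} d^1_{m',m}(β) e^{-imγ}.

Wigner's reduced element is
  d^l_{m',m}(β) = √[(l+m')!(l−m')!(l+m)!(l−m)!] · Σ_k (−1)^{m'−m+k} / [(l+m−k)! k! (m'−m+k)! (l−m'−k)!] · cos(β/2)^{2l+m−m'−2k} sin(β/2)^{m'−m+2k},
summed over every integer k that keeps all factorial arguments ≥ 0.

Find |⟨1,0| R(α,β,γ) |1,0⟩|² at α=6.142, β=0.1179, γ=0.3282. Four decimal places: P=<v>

First d^1_{0,0}(β=0.1179), then the phase factors e^{-i(0)α} and e^{-i(0)γ}:
Half-angle: c=0.998263, s=0.058916. N=√(1·1·1·1)=1.000000
Admissible k: 0..1 (factorial args all ≥0)
  k=0: (−1)^0·1.0000/(1)·0.9983^2·0.0589^0 = +0.996529
  k=1: (−1)^1·1.0000/(1)·0.9983^0·0.0589^2 = -0.003471
d^1_{0,0}(0.1179) = +0.996529 -0.003471 = +0.993058
|D^1_{0,0}|² = |d^1_{0,0}(β)|² = (+0.993058)² = 0.986164 (the z-rotation phases have unit modulus)

P=0.9862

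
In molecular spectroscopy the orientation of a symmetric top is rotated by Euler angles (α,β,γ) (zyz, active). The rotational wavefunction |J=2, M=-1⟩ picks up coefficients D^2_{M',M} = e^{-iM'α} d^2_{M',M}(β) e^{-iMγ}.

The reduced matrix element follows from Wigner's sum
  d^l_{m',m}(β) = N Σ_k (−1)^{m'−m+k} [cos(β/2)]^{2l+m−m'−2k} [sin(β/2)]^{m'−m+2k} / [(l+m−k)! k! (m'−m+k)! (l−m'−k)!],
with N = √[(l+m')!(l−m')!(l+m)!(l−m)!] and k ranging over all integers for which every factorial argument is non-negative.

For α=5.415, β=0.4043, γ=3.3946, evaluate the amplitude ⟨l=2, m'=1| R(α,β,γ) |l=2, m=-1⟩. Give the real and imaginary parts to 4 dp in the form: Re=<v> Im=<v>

Re=-0.0497 Im=-0.1031

D^2_{1,-1}(5.415,0.4043,3.3946) = e^{-i·1·5.415}·d^2_{1,-1}(0.4043)·e^{-i·-1·3.3946}. Compute d first:
With c≡cos(β/2)=0.979637 and s≡sin(β/2)=0.200776, N=[6·1·1·6]^{1/2}=6.000000
k: max(0,(-1)−(1))=0 … min(2+(-1),2−(1))=1
  k=0: (−1)^2·6.0000/(2)·0.9796^2·0.2008^2 = +0.116058
  k=1: (−1)^3·6.0000/(6)·0.9796^0·0.2008^4 = -0.001625
d^2_{1,-1}(0.4043) = +0.116058 -0.001625 = +0.114433
Phases: e^{-i·(1)·5.415}=+0.646213+0.763158i, e^{-i·(-1)·3.3946}=-0.968164-0.250317i ⇒ D=-0.049734-0.103061i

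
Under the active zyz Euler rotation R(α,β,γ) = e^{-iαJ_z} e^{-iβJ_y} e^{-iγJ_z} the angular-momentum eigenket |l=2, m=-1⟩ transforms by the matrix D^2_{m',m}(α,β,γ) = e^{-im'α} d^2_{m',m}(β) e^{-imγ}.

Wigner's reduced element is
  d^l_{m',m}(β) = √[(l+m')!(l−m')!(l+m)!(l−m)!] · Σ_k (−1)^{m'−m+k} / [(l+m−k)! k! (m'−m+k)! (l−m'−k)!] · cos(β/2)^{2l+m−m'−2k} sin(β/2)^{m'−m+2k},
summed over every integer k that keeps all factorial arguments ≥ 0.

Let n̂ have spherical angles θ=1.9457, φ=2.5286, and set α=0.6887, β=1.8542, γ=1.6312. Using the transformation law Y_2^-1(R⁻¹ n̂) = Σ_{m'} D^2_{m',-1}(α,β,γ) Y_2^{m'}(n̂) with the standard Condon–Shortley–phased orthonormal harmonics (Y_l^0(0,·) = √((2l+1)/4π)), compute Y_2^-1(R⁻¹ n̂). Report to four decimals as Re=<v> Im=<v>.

Need the full column D^2_{m',-1} for m'=−2..2 at α=0.6887, β=1.8542, γ=1.6312.
cos(β/2)=0.600156, sin(β/2)=0.799883
d^2_{-2,-1}: single k=1 term ⇒ +0.345819;  D = -0.342766+0.045856i
d^2_{-1,-1}: k∈[0..1] ⇒ +0.129735 -0.691357 = -0.561622;  D = +0.382455-0.411276i
d^2_{0,-1}: k∈[0..1] ⇒ -0.423540 +0.752348 = +0.328808;  D = -0.019849+0.328208i
d^2_{1,-1}: k∈[0..1] ⇒ +0.691357 -0.409360 = +0.281997;  D = +0.165749+0.228144i
d^2_{2,-1}: single k=0 term ⇒ -0.614290;  D = -0.594611-0.154238i
Y_2^{m'}(θ=1.9457,φ=2.5286) and Σ D·Y over m':
  (-0.3428+0.0459i)·(+0.1131+0.3148i)  (+0.3825-0.4113i)·(+0.2153+0.1514i)  (-0.0198+0.3282i)·(-0.1885+0.0000i)  (+0.1657+0.2281i)·(-0.2153+0.1514i)  (-0.5946-0.1542i)·(+0.1131-0.3148i)
Y_2^-1(R⁻¹ n̂) = -0.090830-0.049501i

Re=-0.0908 Im=-0.0495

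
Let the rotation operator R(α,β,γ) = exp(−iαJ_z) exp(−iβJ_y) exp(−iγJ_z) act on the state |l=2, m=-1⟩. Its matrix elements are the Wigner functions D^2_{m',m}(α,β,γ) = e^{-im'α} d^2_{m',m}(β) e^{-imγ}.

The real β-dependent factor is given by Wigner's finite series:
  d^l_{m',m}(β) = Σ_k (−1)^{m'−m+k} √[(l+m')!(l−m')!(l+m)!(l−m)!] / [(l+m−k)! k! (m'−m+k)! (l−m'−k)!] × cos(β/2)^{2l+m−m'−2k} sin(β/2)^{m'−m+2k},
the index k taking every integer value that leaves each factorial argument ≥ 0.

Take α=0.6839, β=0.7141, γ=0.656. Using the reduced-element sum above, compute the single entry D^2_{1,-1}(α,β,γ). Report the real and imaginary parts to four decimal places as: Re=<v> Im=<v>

Re=0.3067 Im=-0.0086

D^2_{1,-1}(0.6839,0.7141,0.656) = e^{-i·1·0.6839}·d^2_{1,-1}(0.7141)·e^{-i·-1·0.656}. Compute d first:
c=cos(0.7141/2)=0.936932, s=sin(0.7141/2)=0.349512; N=√[6·1·1·6]=6.000000
Admissible k: 0..1 (factorial args all ≥0)
  k=0: (−1)^2·6.0000/(2)·0.9369^2·0.3495^2 = +0.321707
  k=1: (−1)^3·6.0000/(6)·0.9369^0·0.3495^4 = -0.014923
d^2_{1,-1}(0.7141) = +0.321707 -0.014923 = +0.306785
Attach z-rotation phases: D = e^{-i(1)(0.6839)}·(+0.306785)·e^{-i(-1)(0.656)} = +0.306665-0.008558i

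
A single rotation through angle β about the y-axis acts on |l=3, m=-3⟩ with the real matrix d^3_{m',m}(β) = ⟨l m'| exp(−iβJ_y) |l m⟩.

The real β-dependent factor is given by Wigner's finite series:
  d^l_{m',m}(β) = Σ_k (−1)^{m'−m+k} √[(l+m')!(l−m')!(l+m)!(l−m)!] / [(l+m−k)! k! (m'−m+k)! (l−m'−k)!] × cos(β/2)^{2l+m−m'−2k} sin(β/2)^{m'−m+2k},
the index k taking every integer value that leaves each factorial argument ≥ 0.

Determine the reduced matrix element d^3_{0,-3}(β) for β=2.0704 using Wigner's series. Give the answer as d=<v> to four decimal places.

d=-0.3781

d^3_{0,-3}(β=2.0704) via Wigner's sum:
c=cos(2.0704/2)=0.510354, s=sin(2.0704/2)=0.859964; N=√[6·6·1·720]=160.996894
k: max(0,(-3)−(0))=0 … min(3+(-3),3−(0))=0
  k=0: (−1)^3·160.9969/(36)·0.5104^3·0.8600^3 = -0.378069
d^3_{0,-3}(2.0704) = -0.378069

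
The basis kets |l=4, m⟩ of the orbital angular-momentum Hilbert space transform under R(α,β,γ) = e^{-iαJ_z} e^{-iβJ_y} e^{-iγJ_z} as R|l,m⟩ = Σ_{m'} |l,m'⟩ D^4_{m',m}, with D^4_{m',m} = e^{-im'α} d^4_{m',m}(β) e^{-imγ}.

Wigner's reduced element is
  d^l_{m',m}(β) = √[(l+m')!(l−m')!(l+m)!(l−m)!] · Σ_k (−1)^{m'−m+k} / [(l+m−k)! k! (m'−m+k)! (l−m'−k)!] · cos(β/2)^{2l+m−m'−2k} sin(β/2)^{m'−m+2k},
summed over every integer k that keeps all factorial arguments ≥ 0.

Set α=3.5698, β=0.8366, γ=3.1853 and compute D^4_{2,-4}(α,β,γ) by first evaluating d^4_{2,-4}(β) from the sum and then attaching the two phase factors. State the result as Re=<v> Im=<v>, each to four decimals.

First d^4_{2,-4}(β=0.8366), then the phase factors e^{-i(2)α} and e^{-i(-4)γ}:
With c≡cos(β/2)=0.913781 and s≡sin(β/2)=0.406208, N=[720·2·1·40320]^{1/2}=7619.763776
k: max(0,(-4)−(2))=0 … min(4+(-4),4−(2))=0
  k=0: (−1)^6·7619.7638/(1440)·0.9138^2·0.4062^6 = +0.019850
d^4_{2,-4}(0.8366) = +0.019850
Phases: e^{-i·(2)·3.5698}=+0.655150-0.755499i, e^{-i·(-4)·3.1853}=+0.984756+0.173940i ⇒ D=+0.015415-0.012506i

Re=0.0154 Im=-0.0125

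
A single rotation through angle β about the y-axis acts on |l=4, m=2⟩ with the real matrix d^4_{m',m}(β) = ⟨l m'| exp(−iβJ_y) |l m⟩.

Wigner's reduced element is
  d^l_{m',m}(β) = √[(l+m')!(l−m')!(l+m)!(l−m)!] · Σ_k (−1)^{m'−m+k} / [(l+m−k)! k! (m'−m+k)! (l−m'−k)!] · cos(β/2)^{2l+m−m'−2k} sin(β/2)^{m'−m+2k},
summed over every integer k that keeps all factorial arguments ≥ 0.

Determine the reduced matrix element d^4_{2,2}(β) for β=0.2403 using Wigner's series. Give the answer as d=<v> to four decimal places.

d^4_{2,2}(β=0.2403) via Wigner's sum:
c=cos(0.2403/2)=0.992791, s=sin(0.2403/2)=0.119861; N=√[720·2·720·2]=1440.000000
Admissible k: 0..2 (factorial args all ≥0)
  k=0: (−1)^0·1440.0000/(1440)·0.9928^8·0.1199^0 = +0.943760
  k=1: (−1)^1·1440.0000/(120)·0.9928^6·0.1199^2 = -0.165076
  k=2: (−1)^2·1440.0000/(96)·0.9928^4·0.1199^4 = +0.003008
d^4_{2,2}(0.2403) = +0.943760 -0.165076 +0.003008 = +0.781691

d=0.7817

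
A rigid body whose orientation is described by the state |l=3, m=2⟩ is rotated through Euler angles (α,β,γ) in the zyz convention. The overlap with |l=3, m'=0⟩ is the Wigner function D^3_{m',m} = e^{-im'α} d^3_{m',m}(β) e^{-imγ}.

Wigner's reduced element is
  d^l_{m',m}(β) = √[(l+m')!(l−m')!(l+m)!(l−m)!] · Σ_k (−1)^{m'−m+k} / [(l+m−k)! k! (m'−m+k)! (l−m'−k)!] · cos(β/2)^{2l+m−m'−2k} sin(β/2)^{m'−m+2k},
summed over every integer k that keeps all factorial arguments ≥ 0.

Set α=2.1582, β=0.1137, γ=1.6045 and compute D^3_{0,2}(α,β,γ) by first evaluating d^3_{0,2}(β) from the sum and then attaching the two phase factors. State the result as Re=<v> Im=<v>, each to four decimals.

First d^3_{0,2}(β=0.1137), then the phase factors e^{-i(0)α} and e^{-i(2)γ}:
Half-angle: c=0.998384, s=0.056819. N=√(6·6·120·1)=65.726707
k∈{2,3} keeps every argument non-negative
  k=2: (−1)^0·65.7267/(12)·0.9984^4·0.0568^2 = +0.017569
  k=3: (−1)^1·65.7267/(12)·0.9984^2·0.0568^4 = -0.000057
d^3_{0,2}(0.1137) = +0.017569 -0.000057 = +0.017512
Attach z-rotation phases: D = e^{-i(0)(2.1582)}·(+0.017512)·e^{-i(2)(1.6045)} = -0.017472+0.001180i

Re=-0.0175 Im=0.0012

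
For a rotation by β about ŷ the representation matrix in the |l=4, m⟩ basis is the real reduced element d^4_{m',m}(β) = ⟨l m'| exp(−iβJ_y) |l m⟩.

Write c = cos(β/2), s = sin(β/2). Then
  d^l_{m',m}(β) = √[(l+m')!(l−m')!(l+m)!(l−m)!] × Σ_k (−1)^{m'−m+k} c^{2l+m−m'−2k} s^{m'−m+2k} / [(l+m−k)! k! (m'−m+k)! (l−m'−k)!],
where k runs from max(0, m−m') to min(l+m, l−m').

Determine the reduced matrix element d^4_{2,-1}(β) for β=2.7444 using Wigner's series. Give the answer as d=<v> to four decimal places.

d^4_{2,-1}(β=2.7444) via Wigner's sum:
c=cos(2.7444/2)=0.197293, s=sin(2.7444/2)=0.980344; N=√[720·2·6·120]=1018.233765
Admissible k: 0..2 (factorial args all ≥0)
  k=0: (−1)^3·1018.2338/(72)·0.1973^5·0.9803^3 = -0.003983
  k=1: (−1)^4·1018.2338/(48)·0.1973^3·0.9803^5 = +0.147516
  k=2: (−1)^5·1018.2338/(240)·0.1973^1·0.9803^7 = -0.728450
d^4_{2,-1}(2.7444) = -0.003983 +0.147516 -0.728450 = -0.584918

d=-0.5849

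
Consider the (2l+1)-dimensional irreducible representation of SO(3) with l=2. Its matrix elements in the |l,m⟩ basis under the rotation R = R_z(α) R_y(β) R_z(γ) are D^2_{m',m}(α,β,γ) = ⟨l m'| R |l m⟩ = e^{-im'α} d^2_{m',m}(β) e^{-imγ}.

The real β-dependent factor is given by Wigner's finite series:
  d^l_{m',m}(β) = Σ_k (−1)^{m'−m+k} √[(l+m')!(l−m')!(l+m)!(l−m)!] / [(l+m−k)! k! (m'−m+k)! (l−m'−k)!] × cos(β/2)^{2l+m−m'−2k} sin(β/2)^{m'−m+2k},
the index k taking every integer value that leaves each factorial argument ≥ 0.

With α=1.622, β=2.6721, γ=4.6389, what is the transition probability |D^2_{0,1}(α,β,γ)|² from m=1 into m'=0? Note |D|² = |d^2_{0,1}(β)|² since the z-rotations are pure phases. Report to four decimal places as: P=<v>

P=0.2442

First d^2_{0,1}(β=2.6721), then the phase factors e^{-i(0)α} and e^{-i(1)γ}:
With c≡cos(β/2)=0.232596 and s≡sin(β/2)=0.972573, N=[2·2·6·1]^{1/2}=4.898979
The bounds max(0,m−m')=1 and min(l+m,l−m')=2 give 2 terms
  k=1: (−1)^0·4.8990/(2)·0.2326^3·0.9726^1 = +0.029978
  k=2: (−1)^1·4.8990/(2)·0.2326^1·0.9726^3 = -0.524138
d^2_{0,1}(2.6721) = +0.029978 -0.524138 = -0.494160
|D^2_{0,1}|² = |d^2_{0,1}(β)|² = (-0.494160)² = 0.244194 (the z-rotation phases have unit modulus)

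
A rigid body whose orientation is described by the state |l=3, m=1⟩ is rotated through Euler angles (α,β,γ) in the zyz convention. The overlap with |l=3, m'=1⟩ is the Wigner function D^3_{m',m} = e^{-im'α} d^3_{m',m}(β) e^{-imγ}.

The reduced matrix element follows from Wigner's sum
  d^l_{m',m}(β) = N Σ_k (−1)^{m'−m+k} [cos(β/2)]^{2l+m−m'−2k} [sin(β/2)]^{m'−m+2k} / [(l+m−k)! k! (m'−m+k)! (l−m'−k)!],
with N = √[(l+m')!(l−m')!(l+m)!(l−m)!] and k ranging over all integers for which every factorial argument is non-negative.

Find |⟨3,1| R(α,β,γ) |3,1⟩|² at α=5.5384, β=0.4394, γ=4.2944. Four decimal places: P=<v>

First d^3_{1,1}(β=0.4394), then the phase factors e^{-i(1)α} and e^{-i(1)γ}:
With c≡cos(β/2)=0.975963 and s≡sin(β/2)=0.217937, N=[24·2·24·2]^{1/2}=48.000000
Admissible k: 0..2 (factorial args all ≥0)
  k=0: (−1)^0·48.0000/(48)·0.9760^6·0.2179^0 = +0.864171
  k=1: (−1)^1·48.0000/(6)·0.9760^4·0.2179^2 = -0.344734
  k=2: (−1)^2·48.0000/(8)·0.9760^2·0.2179^4 = +0.012893
d^3_{1,1}(0.4394) = +0.864171 -0.344734 +0.012893 = +0.532329
|D^3_{1,1}|² = |d^3_{1,1}(β)|² = (+0.532329)² = 0.283375 (the z-rotation phases have unit modulus)

P=0.2834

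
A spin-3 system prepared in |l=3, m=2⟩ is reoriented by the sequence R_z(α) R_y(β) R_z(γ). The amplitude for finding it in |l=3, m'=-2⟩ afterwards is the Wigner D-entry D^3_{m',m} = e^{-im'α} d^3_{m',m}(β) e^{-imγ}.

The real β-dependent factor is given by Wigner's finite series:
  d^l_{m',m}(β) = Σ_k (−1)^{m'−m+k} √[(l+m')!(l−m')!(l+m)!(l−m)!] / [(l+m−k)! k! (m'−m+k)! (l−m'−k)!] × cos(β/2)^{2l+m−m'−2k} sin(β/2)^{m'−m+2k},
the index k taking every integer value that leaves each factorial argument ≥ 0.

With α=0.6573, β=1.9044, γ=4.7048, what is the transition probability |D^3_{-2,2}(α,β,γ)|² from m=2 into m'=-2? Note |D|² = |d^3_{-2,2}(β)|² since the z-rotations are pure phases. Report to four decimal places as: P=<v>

D^3_{-2,2}(0.6573,1.9044,4.7048) = e^{-i·-2·0.6573}·d^3_{-2,2}(1.9044)·e^{-i·2·4.7048}. Compute d first:
c=cos(1.9044/2)=0.579892, s=sin(1.9044/2)=0.814693; N=√[1·120·120·1]=120.000000
Admissible k: 4..5 (factorial args all ≥0)
  k=4: (−1)^0·120.0000/(24)·0.5799^2·0.8147^4 = +0.740698
  k=5: (−1)^1·120.0000/(120)·0.5799^0·0.8147^6 = -0.292391
d^3_{-2,2}(1.9044) = +0.740698 -0.292391 = +0.448306
|D^3_{-2,2}|² = |d^3_{-2,2}(β)|² = (+0.448306)² = 0.200978 (the z-rotation phases have unit modulus)

P=0.2010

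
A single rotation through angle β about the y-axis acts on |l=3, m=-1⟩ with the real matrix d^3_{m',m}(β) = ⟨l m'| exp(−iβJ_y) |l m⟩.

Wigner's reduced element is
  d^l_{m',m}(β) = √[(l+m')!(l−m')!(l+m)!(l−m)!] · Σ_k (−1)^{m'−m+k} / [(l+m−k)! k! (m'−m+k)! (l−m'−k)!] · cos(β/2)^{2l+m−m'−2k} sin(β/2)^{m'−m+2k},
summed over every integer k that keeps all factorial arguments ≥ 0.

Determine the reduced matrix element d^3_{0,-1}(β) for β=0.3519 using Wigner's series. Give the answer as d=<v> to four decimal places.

d^3_{0,-1}(β=0.3519) via Wigner's sum:
Half-angle: c=0.984561, s=0.175044. N=√(6·6·2·24)=41.569219
k∈{0,1,2} keeps every argument non-negative
  k=0: (−1)^1·41.5692/(12)·0.9846^5·0.1750^1 = -0.560982
  k=1: (−1)^2·41.5692/(4)·0.9846^3·0.1750^3 = +0.053196
  k=2: (−1)^3·41.5692/(12)·0.9846^1·0.1750^5 = -0.000560
d^3_{0,-1}(0.3519) = -0.560982 +0.053196 -0.000560 = -0.508347

d=-0.5083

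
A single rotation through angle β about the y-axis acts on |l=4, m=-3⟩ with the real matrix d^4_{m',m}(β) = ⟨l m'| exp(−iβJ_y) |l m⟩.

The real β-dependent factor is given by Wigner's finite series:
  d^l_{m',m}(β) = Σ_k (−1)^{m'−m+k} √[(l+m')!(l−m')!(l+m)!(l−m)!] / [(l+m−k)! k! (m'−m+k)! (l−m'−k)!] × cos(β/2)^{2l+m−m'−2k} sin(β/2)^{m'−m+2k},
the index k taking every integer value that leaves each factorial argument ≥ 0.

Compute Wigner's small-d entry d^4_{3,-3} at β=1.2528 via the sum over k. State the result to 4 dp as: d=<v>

d=0.1725

d^4_{3,-3}(β=1.2528) via Wigner's sum:
Half-angle: c=0.810143, s=0.586232. N=√(5040·1·1·5040)=5040.000000
Admissible k: 0..1 (factorial args all ≥0)
  k=0: (−1)^6·5040.0000/(720)·0.8101^2·0.5862^6 = +0.186483
  k=1: (−1)^7·5040.0000/(5040)·0.8101^0·0.5862^8 = -0.013949
d^4_{3,-3}(1.2528) = +0.186483 -0.013949 = +0.172533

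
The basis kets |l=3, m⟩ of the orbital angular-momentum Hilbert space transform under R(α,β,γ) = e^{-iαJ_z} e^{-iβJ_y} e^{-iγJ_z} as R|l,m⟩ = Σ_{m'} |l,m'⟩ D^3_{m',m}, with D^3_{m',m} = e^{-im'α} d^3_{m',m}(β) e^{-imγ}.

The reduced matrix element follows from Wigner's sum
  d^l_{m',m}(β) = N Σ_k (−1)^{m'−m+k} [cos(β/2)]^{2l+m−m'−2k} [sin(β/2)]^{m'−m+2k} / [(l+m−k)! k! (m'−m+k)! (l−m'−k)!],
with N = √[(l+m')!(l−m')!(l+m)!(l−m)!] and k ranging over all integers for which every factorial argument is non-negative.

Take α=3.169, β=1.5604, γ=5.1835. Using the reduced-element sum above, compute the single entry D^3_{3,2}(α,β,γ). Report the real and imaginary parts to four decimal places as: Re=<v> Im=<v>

Re=-0.1624 Im=0.2671

D^3_{3,2}(3.169,1.5604,5.1835) = e^{-i·3·3.169}·d^3_{3,2}(1.5604)·e^{-i·2·5.1835}. Compute d first:
Half-angle: c=0.710773, s=0.703422. N=√(720·1·120·1)=293.938769
k: max(0,(2)−(3))=0 … min(3+(2),3−(3))=0
  k=0: (−1)^1·293.9388/(120)·0.7108^5·0.7034^1 = -0.312569
d^3_{3,2}(1.5604) = -0.312569
Phases: e^{-i·(3)·3.169}=-0.996622+0.082129i, e^{-i·(2)·5.1835}=-0.587992+0.808867i ⇒ D=-0.162403+0.267067i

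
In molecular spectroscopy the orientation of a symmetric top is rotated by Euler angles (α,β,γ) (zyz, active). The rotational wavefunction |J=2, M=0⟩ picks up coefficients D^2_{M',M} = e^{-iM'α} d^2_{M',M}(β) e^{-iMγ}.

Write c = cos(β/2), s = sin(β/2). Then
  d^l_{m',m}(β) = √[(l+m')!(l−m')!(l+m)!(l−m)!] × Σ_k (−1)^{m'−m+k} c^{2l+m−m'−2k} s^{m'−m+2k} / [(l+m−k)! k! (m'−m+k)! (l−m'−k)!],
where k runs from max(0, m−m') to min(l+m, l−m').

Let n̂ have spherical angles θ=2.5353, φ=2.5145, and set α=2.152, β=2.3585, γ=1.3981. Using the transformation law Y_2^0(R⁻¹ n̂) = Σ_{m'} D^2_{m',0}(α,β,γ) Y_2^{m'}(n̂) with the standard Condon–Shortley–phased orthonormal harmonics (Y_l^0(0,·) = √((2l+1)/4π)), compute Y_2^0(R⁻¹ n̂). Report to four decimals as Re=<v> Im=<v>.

Need the full column D^2_{m',0} for m'=−2..2 at α=2.152, β=2.3585, γ=1.3981.
cos(β/2)=0.381618, sin(β/2)=0.924320
d^2_{-2,0}: single k=2 term ⇒ +0.304774;  D = -0.121035-0.279710i
d^2_{-1,0}: k∈[1..2] ⇒ +0.125830 -0.738196 = -0.612366;  D = +0.336207-0.511817i
d^2_{0,0}: k∈[0..2] ⇒ +0.021209 -0.497694 +0.729944 = +0.253458;  D = +0.253458+0.000000i
d^2_{1,0}: k∈[0..1] ⇒ -0.125830 +0.738196 = +0.612366;  D = -0.336207-0.511817i
d^2_{2,0}: single k=0 term ⇒ +0.304774;  D = -0.121035+0.279710i
Y_2^{m'}(θ=2.5353,φ=2.5145) and Σ D·Y over m':
  (-0.1210-0.2797i)·(+0.0391+0.1192i)  (+0.3362-0.5118i)·(+0.2929+0.2123i)  (+0.2535+0.0000i)·(+0.3236+0.0000i)  (-0.3362-0.5118i)·(-0.2929+0.2123i)  (-0.1210+0.2797i)·(+0.0391-0.1192i)
Y_2^0(R⁻¹ n̂) = +0.553494-0.000000i

Re=0.5535 Im=0.0000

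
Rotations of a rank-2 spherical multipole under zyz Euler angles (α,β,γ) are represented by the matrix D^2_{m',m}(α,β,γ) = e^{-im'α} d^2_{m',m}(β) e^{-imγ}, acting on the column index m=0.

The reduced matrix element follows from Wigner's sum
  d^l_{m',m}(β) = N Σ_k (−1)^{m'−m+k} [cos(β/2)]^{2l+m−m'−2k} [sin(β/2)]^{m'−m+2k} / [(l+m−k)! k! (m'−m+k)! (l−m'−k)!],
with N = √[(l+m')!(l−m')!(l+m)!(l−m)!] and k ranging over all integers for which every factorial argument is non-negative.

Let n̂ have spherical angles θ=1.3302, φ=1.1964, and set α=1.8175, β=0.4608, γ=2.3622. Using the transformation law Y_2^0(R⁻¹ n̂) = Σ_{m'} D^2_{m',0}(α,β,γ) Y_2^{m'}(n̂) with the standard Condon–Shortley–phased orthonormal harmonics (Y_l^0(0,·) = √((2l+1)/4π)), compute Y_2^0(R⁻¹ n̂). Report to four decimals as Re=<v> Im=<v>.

Need the full column D^2_{m',0} for m'=−2..2 at α=1.8175, β=0.4608, γ=2.3622.
cos(β/2)=0.973575, sin(β/2)=0.228367
d^2_{-2,0}: single k=2 term ⇒ +0.121082;  D = -0.106640-0.057348i
d^2_{-1,0}: k∈[1..2] ⇒ +0.516199 -0.028402 = +0.487797;  D = -0.119124+0.473028i
d^2_{0,0}: k∈[0..2] ⇒ +0.898417 -0.197727 +0.002720 = +0.703410;  D = +0.703410+0.000000i
d^2_{1,0}: k∈[0..1] ⇒ -0.516199 +0.028402 = -0.487797;  D = +0.119124+0.473028i
d^2_{2,0}: single k=0 term ⇒ +0.121082;  D = -0.106640+0.057348i
Y_2^{m'}(θ=1.3302,φ=1.1964) and Σ D·Y over m':
  (-0.1066-0.0573i)·(-0.2669-0.2480i)  (-0.1191+0.4730i)·(+0.0654-0.1664i)  (+0.7034+0.0000i)·(-0.2617+0.0000i)  (+0.1191+0.4730i)·(-0.0654-0.1664i)  (-0.1066+0.0573i)·(-0.2669+0.2480i)
Y_2^0(R⁻¹ n̂) = -0.013743+0.000000i

Re=-0.0137 Im=0.0000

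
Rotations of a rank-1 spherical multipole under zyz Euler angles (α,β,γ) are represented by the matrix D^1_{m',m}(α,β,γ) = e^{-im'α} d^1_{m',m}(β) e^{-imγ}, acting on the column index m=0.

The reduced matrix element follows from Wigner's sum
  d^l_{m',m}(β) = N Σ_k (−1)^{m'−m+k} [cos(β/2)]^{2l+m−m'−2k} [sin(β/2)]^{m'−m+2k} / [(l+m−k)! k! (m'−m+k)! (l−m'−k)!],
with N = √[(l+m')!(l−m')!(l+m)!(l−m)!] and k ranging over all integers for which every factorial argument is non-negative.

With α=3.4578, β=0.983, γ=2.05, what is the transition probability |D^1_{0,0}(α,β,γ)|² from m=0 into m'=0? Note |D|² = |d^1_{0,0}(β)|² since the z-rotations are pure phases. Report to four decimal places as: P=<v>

P=0.3075

First d^1_{0,0}(β=0.983), then the phase factors e^{-i(0)α} and e^{-i(0)γ}:
With c≡cos(β/2)=0.881626 and s≡sin(β/2)=0.471949, N=[1·1·1·1]^{1/2}=1.000000
k∈{0,1} keeps every argument non-negative
  k=0: (−1)^0·1.0000/(1)·0.8816^2·0.4719^0 = +0.777264
  k=1: (−1)^1·1.0000/(1)·0.8816^0·0.4719^2 = -0.222736
d^1_{0,0}(0.983) = +0.777264 -0.222736 = +0.554529
|D^1_{0,0}|² = |d^1_{0,0}(β)|² = (+0.554529)² = 0.307502 (the z-rotation phases have unit modulus)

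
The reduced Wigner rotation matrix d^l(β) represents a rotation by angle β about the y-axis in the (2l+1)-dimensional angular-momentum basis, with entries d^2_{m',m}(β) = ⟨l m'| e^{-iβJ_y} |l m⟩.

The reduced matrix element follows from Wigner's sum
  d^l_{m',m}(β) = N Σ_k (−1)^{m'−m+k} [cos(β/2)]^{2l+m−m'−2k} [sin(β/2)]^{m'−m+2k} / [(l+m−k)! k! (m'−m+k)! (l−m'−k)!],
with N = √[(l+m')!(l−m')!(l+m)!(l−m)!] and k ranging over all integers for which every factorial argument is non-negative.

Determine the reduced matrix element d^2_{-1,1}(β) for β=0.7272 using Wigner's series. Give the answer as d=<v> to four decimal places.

d=0.3155

d^2_{-1,1}(β=0.7272) via Wigner's sum:
c=cos(0.7272/2)=0.934623, s=sin(0.7272/2)=0.355641; N=√[1·6·6·1]=6.000000
Admissible k: 2..3 (factorial args all ≥0)
  k=2: (−1)^0·6.0000/(2)·0.9346^2·0.3556^2 = +0.331450
  k=3: (−1)^1·6.0000/(6)·0.9346^0·0.3556^4 = -0.015997
d^2_{-1,1}(0.7272) = +0.331450 -0.015997 = +0.315453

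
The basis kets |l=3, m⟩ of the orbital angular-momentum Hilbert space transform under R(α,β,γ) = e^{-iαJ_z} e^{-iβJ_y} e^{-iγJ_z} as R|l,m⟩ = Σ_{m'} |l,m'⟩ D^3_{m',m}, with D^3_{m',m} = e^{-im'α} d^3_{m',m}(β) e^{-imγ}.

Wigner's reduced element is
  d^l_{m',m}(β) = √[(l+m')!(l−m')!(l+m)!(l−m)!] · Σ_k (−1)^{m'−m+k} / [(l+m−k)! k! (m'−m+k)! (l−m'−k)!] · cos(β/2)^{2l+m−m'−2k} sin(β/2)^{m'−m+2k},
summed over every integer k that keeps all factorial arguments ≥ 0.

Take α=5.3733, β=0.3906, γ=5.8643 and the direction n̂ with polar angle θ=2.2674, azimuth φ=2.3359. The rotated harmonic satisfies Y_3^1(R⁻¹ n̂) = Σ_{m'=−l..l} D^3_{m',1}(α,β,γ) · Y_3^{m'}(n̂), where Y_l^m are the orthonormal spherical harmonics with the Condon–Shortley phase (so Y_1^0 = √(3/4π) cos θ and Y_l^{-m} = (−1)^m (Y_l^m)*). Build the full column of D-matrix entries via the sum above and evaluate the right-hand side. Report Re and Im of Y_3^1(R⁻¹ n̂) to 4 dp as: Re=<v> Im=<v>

Need the full column D^3_{m',1} for m'=−3..3 at α=5.3733, β=0.3906, γ=5.8643.
cos(β/2)=0.980989, sin(β/2)=0.194061
d^3_{-3,1}: single k=4 term ⇒ +0.005286;  D = -0.003564-0.003904i
d^3_{-2,1}: k∈[3..4] ⇒ +0.043635 -0.000854 = +0.042781;  D = +0.007234-0.042165i
d^3_{-1,1}: k∈[2..4] ⇒ +0.209259 -0.010919 +0.000053 = +0.198394;  D = +0.174956-0.093544i
d^3_{0,1}: k∈[1..3] ⇒ +0.610731 -0.071700 +0.000935 = +0.539967;  D = +0.493283+0.219627i
d^3_{1,1}: k∈[0..2] ⇒ +0.891222 -0.279012 +0.008189 = +0.620399;  D = +0.148691+0.602317i
d^3_{2,1}: k∈[0..1] ⇒ -0.557519 +0.043635 = -0.513884;  D = +0.318252-0.403475i
d^3_{3,1}: single k=0 term ⇒ +0.135076;  D = -0.135073-0.000939i
Y_3^{m'}(θ=2.2674,φ=2.3359) and Σ D·Y over m':
  (-0.0036-0.0039i)·(+0.1410-0.1248i)  (+0.0072-0.0422i)·(+0.0157-0.3855i)  (+0.1750-0.0935i)·(-0.1817-0.1892i)  (+0.4933+0.2196i)·(+0.2255+0.0000i)  (+0.1487+0.6023i)·(+0.1817-0.1892i)  (+0.3183-0.4035i)·(+0.0157+0.3855i)  (-0.1351-0.0009i)·(-0.1410-0.1248i)
Y_3^1(R⁻¹ n̂) = +0.365027+0.244507i

Re=0.3650 Im=0.2445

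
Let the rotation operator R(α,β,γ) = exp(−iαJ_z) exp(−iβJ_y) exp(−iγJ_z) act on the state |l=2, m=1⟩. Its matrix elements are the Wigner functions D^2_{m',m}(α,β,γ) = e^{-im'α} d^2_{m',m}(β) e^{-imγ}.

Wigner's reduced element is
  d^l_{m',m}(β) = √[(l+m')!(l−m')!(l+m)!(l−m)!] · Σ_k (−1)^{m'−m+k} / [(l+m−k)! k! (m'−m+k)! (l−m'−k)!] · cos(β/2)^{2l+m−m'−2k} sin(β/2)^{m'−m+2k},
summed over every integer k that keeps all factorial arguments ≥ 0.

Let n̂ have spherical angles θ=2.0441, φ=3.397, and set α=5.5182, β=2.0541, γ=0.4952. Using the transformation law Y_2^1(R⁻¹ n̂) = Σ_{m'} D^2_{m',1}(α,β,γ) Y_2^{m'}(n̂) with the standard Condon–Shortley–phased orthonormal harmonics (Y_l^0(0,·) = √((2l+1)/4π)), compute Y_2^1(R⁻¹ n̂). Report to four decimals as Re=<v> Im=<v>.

Need the full column D^2_{m',1} for m'=−2..2 at α=5.5182, β=2.0541, γ=0.4952.
cos(β/2)=0.517346, sin(β/2)=0.855777
d^2_{-2,1}: single k=3 term ⇒ +0.648473;  D = -0.284615-0.582676i
d^2_{-1,1}: k∈[2..3] ⇒ +0.588036 -0.536342 = +0.051694;  D = +0.015800-0.049220i
d^2_{0,1}: k∈[1..2] ⇒ +0.290254 -0.794214 = -0.503960;  D = -0.443421+0.239486i
d^2_{1,1}: k∈[0..1] ⇒ +0.071635 -0.588036 = -0.516401;  D = -0.497722-0.137634i
d^2_{2,1}: single k=0 term ⇒ -0.236991;  D = -0.121037-0.203752i
Y_2^{m'}(θ=2.0441,φ=3.397) and Σ D·Y over m':
  (-0.2846-0.5827i)·(+0.2670-0.1496i)  (+0.0158-0.0492i)·(+0.3033-0.0792i)  (-0.4434+0.2395i)·(-0.1188+0.0000i)  (-0.4977-0.1376i)·(-0.3033-0.0792i)  (-0.1210-0.2038i)·(+0.2670+0.1496i)
Y_2^1(R⁻¹ n̂) = +0.028637-0.148940i

Re=0.0286 Im=-0.1489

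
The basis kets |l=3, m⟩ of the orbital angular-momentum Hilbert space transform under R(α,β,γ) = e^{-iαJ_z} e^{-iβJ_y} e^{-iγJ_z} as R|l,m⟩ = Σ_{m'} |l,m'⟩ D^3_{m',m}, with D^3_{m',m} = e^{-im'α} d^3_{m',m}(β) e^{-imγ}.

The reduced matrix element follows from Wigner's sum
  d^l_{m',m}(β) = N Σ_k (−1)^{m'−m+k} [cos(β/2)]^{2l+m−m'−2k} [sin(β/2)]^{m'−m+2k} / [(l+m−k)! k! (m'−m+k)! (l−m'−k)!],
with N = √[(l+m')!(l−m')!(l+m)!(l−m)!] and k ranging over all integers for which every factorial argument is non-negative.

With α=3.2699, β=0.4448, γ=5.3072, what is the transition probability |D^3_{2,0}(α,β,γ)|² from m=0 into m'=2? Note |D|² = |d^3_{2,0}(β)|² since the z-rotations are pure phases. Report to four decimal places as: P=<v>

P=0.0524

D^3_{2,0}(3.2699,0.4448,5.3072) = e^{-i·2·3.2699}·d^3_{2,0}(0.4448)·e^{-i·0·5.3072}. Compute d first:
Half-angle: c=0.975371, s=0.220571. N=√(120·1·6·6)=65.726707
Admissible k: 0..1 (factorial args all ≥0)
  k=0: (−1)^2·65.7267/(12)·0.9754^4·0.2206^2 = +0.241178
  k=1: (−1)^3·65.7267/(12)·0.9754^2·0.2206^4 = -0.012334
d^3_{2,0}(0.4448) = +0.241178 -0.012334 = +0.228844
|D^3_{2,0}|² = |d^3_{2,0}(β)|² = (+0.228844)² = 0.052370 (the z-rotation phases have unit modulus)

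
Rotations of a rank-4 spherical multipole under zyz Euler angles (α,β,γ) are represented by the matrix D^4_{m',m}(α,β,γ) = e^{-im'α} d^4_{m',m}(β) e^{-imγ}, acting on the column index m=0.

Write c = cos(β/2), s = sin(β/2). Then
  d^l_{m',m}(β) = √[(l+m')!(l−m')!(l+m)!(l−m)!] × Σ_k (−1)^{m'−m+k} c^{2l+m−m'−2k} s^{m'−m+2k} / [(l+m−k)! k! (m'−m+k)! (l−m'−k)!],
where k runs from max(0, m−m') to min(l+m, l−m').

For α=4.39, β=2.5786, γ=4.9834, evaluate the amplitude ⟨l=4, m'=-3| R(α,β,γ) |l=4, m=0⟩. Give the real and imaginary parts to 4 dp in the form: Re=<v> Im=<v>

Re=-0.1566 Im=-0.1079

First d^4_{-3,0}(β=2.5786), then the phase factors e^{-i(-3)α} and e^{-i(0)γ}:
Half-angle: c=0.277793, s=0.960641. N=√(1·5040·24·24)=1703.830978
The bounds max(0,m−m')=3 and min(l+m,l−m')=4 give 2 terms
  k=3: (−1)^0·1703.8310/(144)·0.2778^5·0.9606^3 = +0.017352
  k=4: (−1)^1·1703.8310/(144)·0.2778^3·0.9606^5 = -0.207508
d^4_{-3,0}(2.5786) = +0.017352 -0.207508 = -0.190156
Attach z-rotation phases: D = e^{-i(-3)(4.39)}·(-0.190156)·e^{-i(0)(4.9834)} = -0.156552-0.107939i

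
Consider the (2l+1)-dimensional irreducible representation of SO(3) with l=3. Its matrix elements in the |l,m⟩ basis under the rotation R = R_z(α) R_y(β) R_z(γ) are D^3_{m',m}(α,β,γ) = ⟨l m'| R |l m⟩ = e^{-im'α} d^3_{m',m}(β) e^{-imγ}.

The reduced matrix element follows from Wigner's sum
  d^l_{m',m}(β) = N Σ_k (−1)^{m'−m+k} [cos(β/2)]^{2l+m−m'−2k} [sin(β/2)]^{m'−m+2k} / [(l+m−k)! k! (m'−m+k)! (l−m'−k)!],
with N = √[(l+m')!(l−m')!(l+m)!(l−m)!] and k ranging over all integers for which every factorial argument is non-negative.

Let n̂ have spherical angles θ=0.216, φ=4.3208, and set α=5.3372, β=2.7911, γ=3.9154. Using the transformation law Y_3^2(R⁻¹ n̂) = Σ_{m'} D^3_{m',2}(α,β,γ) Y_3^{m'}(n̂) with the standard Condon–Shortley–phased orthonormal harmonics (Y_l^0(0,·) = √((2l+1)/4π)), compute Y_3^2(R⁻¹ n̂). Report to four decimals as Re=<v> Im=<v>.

Re=-0.1478 Im=0.1417

Need the full column D^3_{m',2} for m'=−3..3 at α=5.3372, β=2.7911, γ=3.9154.
cos(β/2)=0.174351, sin(β/2)=0.984684
d^3_{-3,2}: single k=5 term ⇒ +0.395351;  D = -0.126920+0.374425i
d^3_{-2,2}: k∈[4..5] ⇒ +0.142891 -0.911550 = -0.768659;  D = +0.734782-0.225680i
d^3_{-1,2}: k∈[3..4] ⇒ +0.032003 -0.510396 = -0.478393;  D = +0.381421+0.288752i
d^3_{0,2}: k∈[2..3] ⇒ +0.004907 -0.156529 = -0.151622;  D = -0.003515+0.151581i
d^3_{1,2}: k∈[1..2] ⇒ +0.000502 -0.032003 = -0.031501;  D = -0.025970+0.017829i
d^3_{2,2}: k∈[0..1] ⇒ +0.000028 -0.004480 = -0.004452;  D = -0.004190-0.001503i
d^3_{3,2}: single k=0 term ⇒ -0.000389;  D = -0.000108-0.000373i
Y_3^{m'}(θ=0.216,φ=4.3208) and Σ D·Y over m':
  (-0.1269+0.3744i)·(+0.0038-0.0016i)  (+0.7348-0.2257i)·(-0.0325-0.0324i)  (+0.3814+0.2888i)·(-0.0997+0.2414i)  (-0.0035+0.1516i)·(+0.6453+0.0000i)  (-0.0260+0.0178i)·(+0.0997+0.2414i)  (-0.0042-0.0015i)·(-0.0325+0.0324i)  (-0.0001-0.0004i)·(-0.0038-0.0016i)
Y_3^2(R⁻¹ n̂) = -0.147758+0.141708i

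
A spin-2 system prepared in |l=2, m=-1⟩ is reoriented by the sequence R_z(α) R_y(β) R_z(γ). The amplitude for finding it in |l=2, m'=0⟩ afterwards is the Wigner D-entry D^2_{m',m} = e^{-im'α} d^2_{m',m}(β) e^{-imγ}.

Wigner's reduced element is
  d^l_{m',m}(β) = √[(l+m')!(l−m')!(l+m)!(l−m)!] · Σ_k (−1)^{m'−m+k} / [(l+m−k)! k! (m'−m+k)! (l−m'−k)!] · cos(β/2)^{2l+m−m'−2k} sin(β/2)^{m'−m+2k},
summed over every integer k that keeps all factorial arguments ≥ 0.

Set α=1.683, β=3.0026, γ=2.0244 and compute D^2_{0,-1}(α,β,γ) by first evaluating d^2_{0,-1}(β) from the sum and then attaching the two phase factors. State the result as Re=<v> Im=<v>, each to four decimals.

D^2_{0,-1}(1.683,3.0026,2.0244) = e^{-i·0·1.683}·d^2_{0,-1}(3.0026)·e^{-i·-1·2.0244}. Compute d first:
With c≡cos(β/2)=0.069440 and s≡sin(β/2)=0.997586, N=[2·2·1·6]^{1/2}=4.898979
k: max(0,(-1)−(0))=0 … min(2+(-1),2−(0))=1
  k=0: (−1)^1·4.8990/(2)·0.0694^3·0.9976^1 = -0.000818
  k=1: (−1)^2·4.8990/(2)·0.0694^1·0.9976^3 = +0.168865
d^2_{0,-1}(3.0026) = -0.000818 +0.168865 = +0.168047
Phases: e^{-i·(0)·1.683}=+1.000000+0.000000i, e^{-i·(-1)·2.0244}=-0.438208+0.898874i ⇒ D=-0.073639+0.151053i

Re=-0.0736 Im=0.1511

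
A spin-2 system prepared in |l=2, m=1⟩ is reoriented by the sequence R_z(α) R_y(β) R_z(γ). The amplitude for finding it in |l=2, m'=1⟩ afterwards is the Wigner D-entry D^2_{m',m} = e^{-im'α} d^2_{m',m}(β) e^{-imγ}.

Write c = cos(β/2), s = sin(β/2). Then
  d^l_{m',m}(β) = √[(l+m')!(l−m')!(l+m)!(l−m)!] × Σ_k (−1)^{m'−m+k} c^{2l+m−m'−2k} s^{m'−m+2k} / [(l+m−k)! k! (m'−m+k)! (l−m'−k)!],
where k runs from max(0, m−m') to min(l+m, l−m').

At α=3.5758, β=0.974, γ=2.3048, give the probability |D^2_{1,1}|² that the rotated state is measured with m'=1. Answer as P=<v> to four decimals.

First d^2_{1,1}(β=0.974), then the phase factors e^{-i(1)α} and e^{-i(1)γ}:
c=cos(0.974/2)=0.883741, s=sin(0.974/2)=0.467977; N=√[6·1·6·1]=6.000000
The bounds max(0,m−m')=0 and min(l+m,l−m')=1 give 2 terms
  k=0: (−1)^0·6.0000/(6)·0.8837^4·0.4680^0 = +0.609957
  k=1: (−1)^1·6.0000/(2)·0.8837^2·0.4680^2 = -0.513121
d^2_{1,1}(0.974) = +0.609957 -0.513121 = +0.096837
|D^2_{1,1}|² = |d^2_{1,1}(β)|² = (+0.096837)² = 0.009377 (the z-rotation phases have unit modulus)

P=0.0094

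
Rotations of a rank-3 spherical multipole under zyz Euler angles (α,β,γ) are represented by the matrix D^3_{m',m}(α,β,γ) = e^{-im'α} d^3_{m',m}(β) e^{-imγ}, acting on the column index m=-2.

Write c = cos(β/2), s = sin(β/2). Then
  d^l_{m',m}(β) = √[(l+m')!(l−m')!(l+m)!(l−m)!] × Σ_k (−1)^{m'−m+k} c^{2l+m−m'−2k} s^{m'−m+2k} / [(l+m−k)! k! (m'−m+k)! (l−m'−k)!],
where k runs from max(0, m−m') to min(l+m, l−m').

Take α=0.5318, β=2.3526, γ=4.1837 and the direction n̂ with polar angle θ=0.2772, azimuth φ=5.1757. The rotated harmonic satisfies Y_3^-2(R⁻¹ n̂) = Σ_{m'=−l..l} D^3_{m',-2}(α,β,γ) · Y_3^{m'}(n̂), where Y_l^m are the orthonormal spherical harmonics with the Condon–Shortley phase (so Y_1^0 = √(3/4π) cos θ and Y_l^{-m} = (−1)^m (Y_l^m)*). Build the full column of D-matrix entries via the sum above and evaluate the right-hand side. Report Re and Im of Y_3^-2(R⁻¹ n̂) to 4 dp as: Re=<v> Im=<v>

Re=-0.0953 Im=-0.3565

Need the full column D^3_{m',-2} for m'=−3..3 at α=0.5318, β=2.3526, γ=4.1837.
cos(β/2)=0.384343, sin(β/2)=0.923190
d^3_{-3,-2}: single k=1 term ⇒ +0.018965;  D = -0.016286-0.009719i
d^3_{-2,-2}: k∈[0..1] ⇒ +0.003223 -0.092989 = -0.089765;  D = +0.089763+0.000559i
d^3_{-1,-2}: k∈[0..1] ⇒ -0.024484 +0.282528 = +0.258044;  D = -0.223217+0.129464i
d^3_{0,-2}: k∈[0..1] ⇒ +0.101864 -0.587711 = -0.485847;  D = +0.238628-0.423207i
d^3_{1,-2}: k∈[0..1] ⇒ -0.282528 +0.815033 = +0.532505;  D = +0.009788+0.532415i
d^3_{2,-2}: k∈[0..1] ⇒ +0.536505 -0.619081 = -0.082576;  D = -0.043174-0.070390i
d^3_{3,-2}: single k=0 term ⇒ -0.631322;  D = -0.557388-0.296456i
Y_3^{m'}(θ=0.2772,φ=5.1757) and Σ D·Y over m':
  (-0.0163-0.0097i)·(-0.0084-0.0015i)  (+0.0898+0.0006i)·(-0.0442+0.0589i)  (-0.2232+0.1295i)·(+0.1433+0.2868i)  (+0.2386-0.4232i)·(+0.5835+0.0000i)  (+0.0098+0.5324i)·(-0.1433+0.2868i)  (-0.0432-0.0704i)·(-0.0442-0.0589i)  (-0.5574-0.2965i)·(+0.0084-0.0015i)
Y_3^-2(R⁻¹ n̂) = -0.095279-0.356506i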